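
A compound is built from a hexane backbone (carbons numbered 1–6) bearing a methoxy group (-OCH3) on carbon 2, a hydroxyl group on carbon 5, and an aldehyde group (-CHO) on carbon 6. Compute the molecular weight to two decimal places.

Atom tally by fragment:
  CH3 → C:1 H:3
  CH(OCH3) → C:2 H:4 O:1
  CH2 → C:1 H:2
  CH2 → C:1 H:2
  CH(OH) → C:1 H:2 O:1
  CH2CHO → C:2 H:3 O:1
Element totals:
  C: 8
  H: 16
  O: 3
Molecular formula: C8H16O3.
  M = 8(12.011) + 16(1.008) + 3(15.999)
    = 96.088 + 16.128 + 47.997 = 160.213

160.21 g/mol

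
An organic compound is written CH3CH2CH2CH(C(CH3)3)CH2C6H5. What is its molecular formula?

Atom tally by fragment:
  CH3 → C:1 H:3
  CH2 → C:1 H:2
  CH2 → C:1 H:2
  CH(C(CH3)3) → C:5 H:10
  CH2C6H5 → C:7 H:7
Element totals:
  C: 15
  H: 24

C15H24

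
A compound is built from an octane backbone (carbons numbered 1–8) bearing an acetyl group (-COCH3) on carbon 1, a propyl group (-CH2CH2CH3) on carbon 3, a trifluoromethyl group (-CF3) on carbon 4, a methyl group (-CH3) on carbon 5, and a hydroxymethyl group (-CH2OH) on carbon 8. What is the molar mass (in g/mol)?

310.40 g/mol

Atom tally by fragment:
  CH3COCH2 → C:3 H:5 O:1
  CH2 → C:1 H:2
  CH(CH2CH2CH3) → C:4 H:8
  CH(CF3) → C:2 H:1 F:3
  CH(CH3) → C:2 H:4
  CH2 → C:1 H:2
  CH2 → C:1 H:2
  CH2CH2OH → C:2 H:5 O:1
Element totals:
  C: 16
  H: 29
  F: 3
  O: 2
Molecular formula: C16H29F3O2.
  M = 16(12.011) + 29(1.008) + 3(18.998) + 2(15.999)
    = 192.176 + 29.232 + 56.994 + 31.998 = 310.400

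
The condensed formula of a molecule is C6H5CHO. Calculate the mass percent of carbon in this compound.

Element totals:
  C: 7
  H: 6
  O: 1
Molecular formula: C7H6O.
Molar mass = 106.124 g/mol.
Mass from C: 7 × 12.011 = 84.077 g/mol.
%C = 84.077 / 106.124 × 100 = 79.23%.

79.23%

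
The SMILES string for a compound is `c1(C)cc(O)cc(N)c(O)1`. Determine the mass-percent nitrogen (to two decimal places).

Atom tally by fragment:
  benzene ring core → C:6 H:6
  (− 4 ring H displaced by substituents)
  + CH3 → C:1 H:3
  + OH → O:1 H:1
  + NH2 → N:1 H:2
  + OH → O:1 H:1
Element totals:
  C: 7
  H: 9
  N: 1
  O: 2
Molecular formula: C7H9NO2.
Molar mass = 139.154 g/mol.
Mass from N: 1 × 14.007 = 14.007 g/mol.
%N = 14.007 / 139.154 × 100 = 10.07%.

10.07%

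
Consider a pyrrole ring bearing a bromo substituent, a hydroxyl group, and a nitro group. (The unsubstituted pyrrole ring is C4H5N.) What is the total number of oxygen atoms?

3

Atom tally by fragment:
  pyrrole ring core → C:4 H:5 N:1
  (− 3 ring H displaced by substituents)
  + Br → Br:1
  + OH → O:1 H:1
  + NO2 → N:1 O:2
Element totals:
  C: 4
  H: 3
  Br: 1
  N: 2
  O: 3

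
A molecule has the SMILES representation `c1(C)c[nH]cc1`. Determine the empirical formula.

Atom tally by fragment:
  pyrrole ring core → C:4 H:5 N:1
  (− 1 ring H displaced by substituents)
  + CH3 → C:1 H:3
Element totals:
  C: 5
  H: 7
  N: 1
Molecular formula: C5H7N.
gcd of subscripts (5, 7, 1) = 1, so the empirical formula equals the molecular formula.

C5H7N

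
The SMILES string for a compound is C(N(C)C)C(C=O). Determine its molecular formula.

Atom tally by fragment:
  (CH3)2NCH2 → C:3 H:8 N:1
  CH2CHO → C:2 H:3 O:1
Element totals:
  C: 5
  H: 11
  N: 1
  O: 1

C5H11NO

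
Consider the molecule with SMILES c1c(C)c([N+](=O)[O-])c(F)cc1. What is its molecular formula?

Atom tally by fragment:
  benzene ring core → C:6 H:6
  (− 3 ring H displaced by substituents)
  + CH3 → C:1 H:3
  + NO2 → N:1 O:2
  + F → F:1
Element totals:
  C: 7
  H: 6
  F: 1
  N: 1
  O: 2

C7H6FNO2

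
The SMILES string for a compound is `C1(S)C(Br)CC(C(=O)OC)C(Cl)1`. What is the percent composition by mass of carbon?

30.73%

Atom tally by fragment:
  cyclopentane ring core → C:5 H:10
  (− 4 ring H displaced by substituents)
  + SH → S:1 H:1
  + Br → Br:1
  + COOCH3 → C:2 H:3 O:2
  + Cl → Cl:1
Element totals:
  C: 7
  H: 10
  Br: 1
  Cl: 1
  O: 2
  S: 1
Molecular formula: C7H10BrClO2S.
Molar mass = 273.569 g/mol.
Mass from C: 7 × 12.011 = 84.077 g/mol.
%C = 84.077 / 273.569 × 100 = 30.73%.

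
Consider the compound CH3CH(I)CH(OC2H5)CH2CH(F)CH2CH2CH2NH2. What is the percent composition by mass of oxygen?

Atom tally by fragment:
  CH3 → C:1 H:3
  CH(I) → C:1 H:1 I:1
  CH(OC2H5) → C:3 H:6 O:1
  CH2 → C:1 H:2
  CH(F) → C:1 H:1 F:1
  CH2 → C:1 H:2
  CH2 → C:1 H:2
  CH2NH2 → C:1 H:4 N:1
Element totals:
  C: 10
  H: 21
  F: 1
  I: 1
  N: 1
  O: 1
Molecular formula: C10H21FINO.
Molar mass = 317.186 g/mol.
Mass from O: 1 × 15.999 = 15.999 g/mol.
%O = 15.999 / 317.186 × 100 = 5.04%.

5.04%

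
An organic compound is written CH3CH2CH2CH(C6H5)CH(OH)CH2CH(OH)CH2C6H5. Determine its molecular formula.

Atom tally by fragment:
  CH3 → C:1 H:3
  CH2 → C:1 H:2
  CH2 → C:1 H:2
  CH(C6H5) → C:7 H:6
  CH(OH) → C:1 H:2 O:1
  CH2 → C:1 H:2
  CH(OH) → C:1 H:2 O:1
  CH2C6H5 → C:7 H:7
Element totals:
  C: 20
  H: 26
  O: 2

C20H26O2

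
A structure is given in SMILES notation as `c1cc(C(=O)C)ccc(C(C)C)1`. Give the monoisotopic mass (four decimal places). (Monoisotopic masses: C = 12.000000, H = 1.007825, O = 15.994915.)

162.1045

Atom tally by fragment:
  benzene ring core → C:6 H:6
  (− 2 ring H displaced by substituents)
  + COCH3 → C:2 H:3 O:1
  + CH(CH3)2 → C:3 H:7
Element totals:
  C: 11
  H: 14
  O: 1
Molecular formula: C11H14O.
  M = 11(12.0) + 14(1.007825) + 15.994915
    = 132.000000 + 14.109550 + 15.994915 = 162.104465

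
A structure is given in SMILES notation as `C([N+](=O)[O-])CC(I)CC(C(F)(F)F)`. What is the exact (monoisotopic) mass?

310.9630

Atom tally by fragment:
  O2NCH2 → C:1 H:2 N:1 O:2
  CH2 → C:1 H:2
  CH(I) → C:1 H:1 I:1
  CH2 → C:1 H:2
  CH2CF3 → C:2 H:2 F:3
Element totals:
  C: 6
  H: 9
  F: 3
  I: 1
  N: 1
  O: 2
Molecular formula: C6H9F3INO2.
  M = 6(12.0) + 9(1.007825) + 3(18.998403) + 126.904472 + 14.003074 + 2(15.994915)
    = 72.000000 + 9.070425 + 56.995209 + 126.904472 + 14.003074 + 31.989830 = 310.963010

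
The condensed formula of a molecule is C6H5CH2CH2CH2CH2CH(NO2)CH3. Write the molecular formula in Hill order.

Atom tally by fragment:
  C6H5CH2 → C:7 H:7
  CH2 → C:1 H:2
  CH2 → C:1 H:2
  CH2 → C:1 H:2
  CH(NO2) → C:1 H:1 N:1 O:2
  CH3 → C:1 H:3
Element totals:
  C: 12
  H: 17
  N: 1
  O: 2

C12H17NO2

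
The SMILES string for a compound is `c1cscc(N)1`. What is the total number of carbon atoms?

Atom tally by fragment:
  thiophene ring core → C:4 H:4 S:1
  (− 1 ring H displaced by substituents)
  + NH2 → N:1 H:2
Element totals:
  C: 4
  H: 5
  N: 1
  S: 1

4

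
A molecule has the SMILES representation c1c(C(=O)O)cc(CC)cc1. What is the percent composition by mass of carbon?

71.98%

Atom tally by fragment:
  benzene ring core → C:6 H:6
  (− 2 ring H displaced by substituents)
  + COOH → C:1 H:1 O:2
  + C2H5 → C:2 H:5
Element totals:
  C: 9
  H: 10
  O: 2
Molecular formula: C9H10O2.
Molar mass = 150.177 g/mol.
Mass from C: 9 × 12.011 = 108.099 g/mol.
%C = 108.099 / 150.177 × 100 = 71.98%.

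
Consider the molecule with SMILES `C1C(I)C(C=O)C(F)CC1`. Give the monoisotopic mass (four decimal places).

Atom tally by fragment:
  cyclohexane ring core → C:6 H:12
  (− 3 ring H displaced by substituents)
  + I → I:1
  + CHO → C:1 H:1 O:1
  + F → F:1
Element totals:
  C: 7
  H: 10
  F: 1
  I: 1
  O: 1
Molecular formula: C7H10FIO.
  M = 7(12.0) + 10(1.007825) + 18.998403 + 126.904472 + 15.994915
    = 84.000000 + 10.078250 + 18.998403 + 126.904472 + 15.994915 = 255.976040

255.9760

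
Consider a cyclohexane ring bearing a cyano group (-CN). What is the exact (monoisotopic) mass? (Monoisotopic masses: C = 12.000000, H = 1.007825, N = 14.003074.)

109.0891

Atom tally by fragment:
  cyclohexane ring core → C:6 H:12
  (− 1 ring H displaced by substituents)
  + CN → C:1 N:1
Element totals:
  C: 7
  H: 11
  N: 1
Molecular formula: C7H11N.
  M = 7(12.0) + 11(1.007825) + 14.003074
    = 84.000000 + 11.086075 + 14.003074 = 109.089149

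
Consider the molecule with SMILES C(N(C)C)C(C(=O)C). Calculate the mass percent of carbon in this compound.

62.57%

Atom tally by fragment:
  (CH3)2NCH2 → C:3 H:8 N:1
  CH2COCH3 → C:3 H:5 O:1
Element totals:
  C: 6
  H: 13
  N: 1
  O: 1
Molecular formula: C6H13NO.
Molar mass = 115.176 g/mol.
Mass from C: 6 × 12.011 = 72.066 g/mol.
%C = 72.066 / 115.176 × 100 = 62.57%.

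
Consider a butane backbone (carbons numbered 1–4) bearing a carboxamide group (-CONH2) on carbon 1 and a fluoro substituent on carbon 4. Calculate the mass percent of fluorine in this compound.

Atom tally by fragment:
  H2NOCCH2 → C:2 H:4 O:1 N:1
  CH2 → C:1 H:2
  CH2 → C:1 H:2
  CH2F → C:1 H:2 F:1
Element totals:
  C: 5
  H: 10
  F: 1
  N: 1
  O: 1
Molecular formula: C5H10FNO.
Molar mass = 119.139 g/mol.
Mass from F: 1 × 18.998 = 18.998 g/mol.
%F = 18.998 / 119.139 × 100 = 15.95%.

15.95%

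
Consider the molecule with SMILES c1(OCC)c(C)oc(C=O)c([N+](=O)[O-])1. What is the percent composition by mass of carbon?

Atom tally by fragment:
  furan ring core → C:4 H:4 O:1
  (− 4 ring H displaced by substituents)
  + OC2H5 → C:2 H:5 O:1
  + CH3 → C:1 H:3
  + CHO → C:1 H:1 O:1
  + NO2 → N:1 O:2
Element totals:
  C: 8
  H: 9
  N: 1
  O: 5
Molecular formula: C8H9NO5.
Molar mass = 199.162 g/mol.
Mass from C: 8 × 12.011 = 96.088 g/mol.
%C = 96.088 / 199.162 × 100 = 48.25%.

48.25%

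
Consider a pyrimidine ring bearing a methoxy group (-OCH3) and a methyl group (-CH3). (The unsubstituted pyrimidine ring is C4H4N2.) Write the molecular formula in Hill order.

Atom tally by fragment:
  pyrimidine ring core → C:4 H:4 N:2
  (− 2 ring H displaced by substituents)
  + OCH3 → C:1 H:3 O:1
  + CH3 → C:1 H:3
Element totals:
  C: 6
  H: 8
  N: 2
  O: 1

C6H8N2O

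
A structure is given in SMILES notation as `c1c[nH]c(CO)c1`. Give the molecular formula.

Atom tally by fragment:
  pyrrole ring core → C:4 H:5 N:1
  (− 1 ring H displaced by substituents)
  + CH2OH → C:1 H:3 O:1
Element totals:
  C: 5
  H: 7
  N: 1
  O: 1

C5H7NO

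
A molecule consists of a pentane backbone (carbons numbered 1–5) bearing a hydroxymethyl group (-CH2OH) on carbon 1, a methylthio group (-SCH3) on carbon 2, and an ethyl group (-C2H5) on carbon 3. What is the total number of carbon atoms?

9

Atom tally by fragment:
  HOCH2CH2 → C:2 H:5 O:1
  CH(SCH3) → C:2 H:4 S:1
  CH(C2H5) → C:3 H:6
  CH2 → C:1 H:2
  CH3 → C:1 H:3
Element totals:
  C: 9
  H: 20
  O: 1
  S: 1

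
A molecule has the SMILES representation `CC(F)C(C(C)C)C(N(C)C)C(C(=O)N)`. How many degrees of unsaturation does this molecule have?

Atom tally by fragment:
  CH3 → C:1 H:3
  CH(F) → C:1 H:1 F:1
  CH(CH(CH3)2) → C:4 H:8
  CH(N(CH3)2) → C:3 H:7 N:1
  CH2CONH2 → C:2 H:4 O:1 N:1
Element totals:
  C: 11
  H: 23
  F: 1
  N: 2
  O: 1
Molecular formula: C11H23FN2O.
DoU = (2C + 2 + N − H − X) / 2 = (2·11 + 2 + 2 − 23 − 1) / 2 = 1.

1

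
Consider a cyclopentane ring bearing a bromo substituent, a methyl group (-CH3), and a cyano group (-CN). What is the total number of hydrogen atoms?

10

Atom tally by fragment:
  cyclopentane ring core → C:5 H:10
  (− 3 ring H displaced by substituents)
  + Br → Br:1
  + CH3 → C:1 H:3
  + CN → C:1 N:1
Element totals:
  C: 7
  H: 10
  Br: 1
  N: 1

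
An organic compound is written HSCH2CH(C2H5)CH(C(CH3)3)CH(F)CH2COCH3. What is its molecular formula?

C13H25FOS

Atom tally by fragment:
  HSCH2 → C:1 H:3 S:1
  CH(C2H5) → C:3 H:6
  CH(C(CH3)3) → C:5 H:10
  CH(F) → C:1 H:1 F:1
  CH2COCH3 → C:3 H:5 O:1
Element totals:
  C: 13
  H: 25
  F: 1
  O: 1
  S: 1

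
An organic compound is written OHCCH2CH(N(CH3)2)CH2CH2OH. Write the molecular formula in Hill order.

C7H15NO2

Atom tally by fragment:
  OHCCH2 → C:2 H:3 O:1
  CH(N(CH3)2) → C:3 H:7 N:1
  CH2CH2OH → C:2 H:5 O:1
Element totals:
  C: 7
  H: 15
  N: 1
  O: 2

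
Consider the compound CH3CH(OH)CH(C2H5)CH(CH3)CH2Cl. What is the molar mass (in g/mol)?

164.67 g/mol

Atom tally by fragment:
  CH3 → C:1 H:3
  CH(OH) → C:1 H:2 O:1
  CH(C2H5) → C:3 H:6
  CH(CH3) → C:2 H:4
  CH2Cl → C:1 H:2 Cl:1
Element totals:
  C: 8
  H: 17
  Cl: 1
  O: 1
Molecular formula: C8H17ClO.
  M = 8(12.011) + 17(1.008) + 35.45 + 15.999
    = 96.088 + 17.136 + 35.450 + 15.999 = 164.673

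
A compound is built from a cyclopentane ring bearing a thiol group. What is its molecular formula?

Atom tally by fragment:
  cyclopentane ring core → C:5 H:10
  (− 1 ring H displaced by substituents)
  + SH → S:1 H:1
Element totals:
  C: 5
  H: 10
  S: 1

C5H10S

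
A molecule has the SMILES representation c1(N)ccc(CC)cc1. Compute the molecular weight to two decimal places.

Atom tally by fragment:
  benzene ring core → C:6 H:6
  (− 2 ring H displaced by substituents)
  + NH2 → N:1 H:2
  + C2H5 → C:2 H:5
Element totals:
  C: 8
  H: 11
  N: 1
Molecular formula: C8H11N.
  M = 8(12.011) + 11(1.008) + 14.007
    = 96.088 + 11.088 + 14.007 = 121.183

121.18 g/mol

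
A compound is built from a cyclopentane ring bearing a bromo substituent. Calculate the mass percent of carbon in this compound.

Atom tally by fragment:
  cyclopentane ring core → C:5 H:10
  (− 1 ring H displaced by substituents)
  + Br → Br:1
Element totals:
  C: 5
  H: 9
  Br: 1
Molecular formula: C5H9Br.
Molar mass = 149.031 g/mol.
Mass from C: 5 × 12.011 = 60.055 g/mol.
%C = 60.055 / 149.031 × 100 = 40.30%.

40.30%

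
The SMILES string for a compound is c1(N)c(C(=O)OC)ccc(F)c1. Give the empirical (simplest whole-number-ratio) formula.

C8H8FNO2

Atom tally by fragment:
  benzene ring core → C:6 H:6
  (− 3 ring H displaced by substituents)
  + NH2 → N:1 H:2
  + COOCH3 → C:2 H:3 O:2
  + F → F:1
Element totals:
  C: 8
  H: 8
  F: 1
  N: 1
  O: 2
Molecular formula: C8H8FNO2.
gcd of subscripts (8, 1, 8, 1, 2) = 1, so the empirical formula equals the molecular formula.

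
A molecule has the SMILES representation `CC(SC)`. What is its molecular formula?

Atom tally by fragment:
  CH3 → C:1 H:3
  CH2SCH3 → C:2 H:5 S:1
Element totals:
  C: 3
  H: 8
  S: 1

C3H8S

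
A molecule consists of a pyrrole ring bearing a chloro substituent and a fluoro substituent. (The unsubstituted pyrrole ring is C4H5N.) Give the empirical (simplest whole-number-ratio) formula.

Atom tally by fragment:
  pyrrole ring core → C:4 H:5 N:1
  (− 2 ring H displaced by substituents)
  + Cl → Cl:1
  + F → F:1
Element totals:
  C: 4
  H: 3
  Cl: 1
  F: 1
  N: 1
Molecular formula: C4H3ClFN.
gcd of subscripts (4, 1, 1, 3, 1) = 1, so the empirical formula equals the molecular formula.

C4H3ClFN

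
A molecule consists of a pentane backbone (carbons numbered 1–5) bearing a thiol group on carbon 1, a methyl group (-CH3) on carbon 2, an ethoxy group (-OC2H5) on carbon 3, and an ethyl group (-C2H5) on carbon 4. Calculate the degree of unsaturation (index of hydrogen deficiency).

Atom tally by fragment:
  HSCH2 → C:1 H:3 S:1
  CH(CH3) → C:2 H:4
  CH(OC2H5) → C:3 H:6 O:1
  CH(C2H5) → C:3 H:6
  CH3 → C:1 H:3
Element totals:
  C: 10
  H: 22
  O: 1
  S: 1
Molecular formula: C10H22OS.
DoU = (2C + 2 + N − H − X) / 2 = (2·10 + 2 + 0 − 22 − 0) / 2 = 0.

0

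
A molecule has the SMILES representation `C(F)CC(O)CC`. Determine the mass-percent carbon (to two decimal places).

Atom tally by fragment:
  FCH2 → C:1 H:2 F:1
  CH2 → C:1 H:2
  CH(OH) → C:1 H:2 O:1
  CH2 → C:1 H:2
  CH3 → C:1 H:3
Element totals:
  C: 5
  H: 11
  F: 1
  O: 1
Molecular formula: C5H11FO.
Molar mass = 106.140 g/mol.
Mass from C: 5 × 12.011 = 60.055 g/mol.
%C = 60.055 / 106.140 × 100 = 56.58%.

56.58%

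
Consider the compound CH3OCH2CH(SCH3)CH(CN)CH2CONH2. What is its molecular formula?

Element totals:
  C: 8
  H: 14
  N: 2
  O: 2
  S: 1

C8H14N2O2S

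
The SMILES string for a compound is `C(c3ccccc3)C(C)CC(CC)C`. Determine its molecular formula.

C14H22

Atom tally by fragment:
  C6H5CH2 → C:7 H:7
  CH(CH3) → C:2 H:4
  CH2 → C:1 H:2
  CH(C2H5) → C:3 H:6
  CH3 → C:1 H:3
Element totals:
  C: 14
  H: 22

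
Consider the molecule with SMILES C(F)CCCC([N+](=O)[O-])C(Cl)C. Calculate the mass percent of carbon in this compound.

Atom tally by fragment:
  FCH2 → C:1 H:2 F:1
  CH2 → C:1 H:2
  CH2 → C:1 H:2
  CH2 → C:1 H:2
  CH(NO2) → C:1 H:1 N:1 O:2
  CH(Cl) → C:1 H:1 Cl:1
  CH3 → C:1 H:3
Element totals:
  C: 7
  H: 13
  Cl: 1
  F: 1
  N: 1
  O: 2
Molecular formula: C7H13ClFNO2.
Molar mass = 197.634 g/mol.
Mass from C: 7 × 12.011 = 84.077 g/mol.
%C = 84.077 / 197.634 × 100 = 42.54%.

42.54%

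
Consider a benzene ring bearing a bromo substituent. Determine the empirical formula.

C6H5Br

Atom tally by fragment:
  benzene ring core → C:6 H:6
  (− 1 ring H displaced by substituents)
  + Br → Br:1
Element totals:
  C: 6
  H: 5
  Br: 1
Molecular formula: C6H5Br.
gcd of subscripts (1, 6, 5) = 1, so the empirical formula equals the molecular formula.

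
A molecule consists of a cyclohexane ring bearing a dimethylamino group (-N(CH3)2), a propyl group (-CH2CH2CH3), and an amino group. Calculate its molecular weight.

Atom tally by fragment:
  cyclohexane ring core → C:6 H:12
  (− 3 ring H displaced by substituents)
  + N(CH3)2 → N:1 C:2 H:6
  + CH2CH2CH3 → C:3 H:7
  + NH2 → N:1 H:2
Element totals:
  C: 11
  H: 24
  N: 2
Molecular formula: C11H24N2.
  M = 11(12.011) + 24(1.008) + 2(14.007)
    = 132.121 + 24.192 + 28.014 = 184.327

184.33 g/mol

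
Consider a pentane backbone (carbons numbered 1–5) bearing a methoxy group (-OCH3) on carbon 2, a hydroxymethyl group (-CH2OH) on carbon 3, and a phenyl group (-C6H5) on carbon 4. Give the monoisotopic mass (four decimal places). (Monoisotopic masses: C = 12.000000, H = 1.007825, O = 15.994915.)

208.1463

Atom tally by fragment:
  CH3 → C:1 H:3
  CH(OCH3) → C:2 H:4 O:1
  CH(CH2OH) → C:2 H:4 O:1
  CH(C6H5) → C:7 H:6
  CH3 → C:1 H:3
Element totals:
  C: 13
  H: 20
  O: 2
Molecular formula: C13H20O2.
  M = 13(12.0) + 20(1.007825) + 2(15.994915)
    = 156.000000 + 20.156500 + 31.989830 = 208.146330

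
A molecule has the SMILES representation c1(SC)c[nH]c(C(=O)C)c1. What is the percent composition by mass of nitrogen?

9.02%

Atom tally by fragment:
  pyrrole ring core → C:4 H:5 N:1
  (− 2 ring H displaced by substituents)
  + SCH3 → C:1 H:3 S:1
  + COCH3 → C:2 H:3 O:1
Element totals:
  C: 7
  H: 9
  N: 1
  O: 1
  S: 1
Molecular formula: C7H9NOS.
Molar mass = 155.215 g/mol.
Mass from N: 1 × 14.007 = 14.007 g/mol.
%N = 14.007 / 155.215 × 100 = 9.02%.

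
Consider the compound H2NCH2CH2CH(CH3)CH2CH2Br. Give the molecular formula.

Atom tally by fragment:
  H2NCH2 → C:1 H:4 N:1
  CH2 → C:1 H:2
  CH(CH3) → C:2 H:4
  CH2 → C:1 H:2
  CH2Br → C:1 H:2 Br:1
Element totals:
  C: 6
  H: 14
  Br: 1
  N: 1

C6H14BrN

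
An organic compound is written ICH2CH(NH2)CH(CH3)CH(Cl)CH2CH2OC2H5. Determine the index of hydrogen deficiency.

Element totals:
  C: 9
  H: 19
  Cl: 1
  I: 1
  N: 1
  O: 1
Molecular formula: C9H19ClINO.
DoU = (2C + 2 + N − H − X) / 2 = (2·9 + 2 + 1 − 19 − 2) / 2 = 0.

0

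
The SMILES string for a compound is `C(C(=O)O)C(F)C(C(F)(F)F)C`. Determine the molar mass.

Atom tally by fragment:
  HOOCCH2 → C:2 H:3 O:2
  CH(F) → C:1 H:1 F:1
  CH(CF3) → C:2 H:1 F:3
  CH3 → C:1 H:3
Element totals:
  C: 6
  H: 8
  F: 4
  O: 2
Molecular formula: C6H8F4O2.
  M = 6(12.011) + 8(1.008) + 4(18.998) + 2(15.999)
    = 72.066 + 8.064 + 75.992 + 31.998 = 188.120

188.12 g/mol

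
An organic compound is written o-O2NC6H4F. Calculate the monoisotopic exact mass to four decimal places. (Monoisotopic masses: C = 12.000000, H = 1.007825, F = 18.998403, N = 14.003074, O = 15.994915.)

Atom tally by fragment:
  benzene ring core → C:6 H:6
  (− 2 ring H displaced by substituents)
  + NO2 → N:1 O:2
  + F → F:1
Element totals:
  C: 6
  H: 4
  F: 1
  N: 1
  O: 2
Molecular formula: C6H4FNO2.
  M = 6(12.0) + 4(1.007825) + 18.998403 + 14.003074 + 2(15.994915)
    = 72.000000 + 4.031300 + 18.998403 + 14.003074 + 31.989830 = 141.022607

141.0226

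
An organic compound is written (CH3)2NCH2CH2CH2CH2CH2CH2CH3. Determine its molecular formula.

C9H21N

Element totals:
  C: 9
  H: 21
  N: 1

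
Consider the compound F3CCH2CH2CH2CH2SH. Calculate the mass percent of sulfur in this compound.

Element totals:
  C: 5
  H: 9
  F: 3
  S: 1
Molecular formula: C5H9F3S.
Molar mass = 158.181 g/mol.
Mass from S: 1 × 32.06 = 32.060 g/mol.
%S = 32.060 / 158.181 × 100 = 20.27%.

20.27%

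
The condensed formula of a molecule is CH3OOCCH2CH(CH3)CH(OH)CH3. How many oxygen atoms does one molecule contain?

Atom tally by fragment:
  CH3OOCCH2 → C:3 H:5 O:2
  CH(CH3) → C:2 H:4
  CH(OH) → C:1 H:2 O:1
  CH3 → C:1 H:3
Element totals:
  C: 7
  H: 14
  O: 3

3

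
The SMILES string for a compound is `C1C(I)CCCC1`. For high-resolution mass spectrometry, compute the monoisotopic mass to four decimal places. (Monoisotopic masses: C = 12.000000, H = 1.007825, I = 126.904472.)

Atom tally by fragment:
  cyclohexane ring core → C:6 H:12
  (− 1 ring H displaced by substituents)
  + I → I:1
Element totals:
  C: 6
  H: 11
  I: 1
Molecular formula: C6H11I.
  M = 6(12.0) + 11(1.007825) + 126.904472
    = 72.000000 + 11.086075 + 126.904472 = 209.990547

209.9905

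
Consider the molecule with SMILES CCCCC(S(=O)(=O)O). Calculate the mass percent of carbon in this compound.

39.46%

Atom tally by fragment:
  CH3 → C:1 H:3
  CH2 → C:1 H:2
  CH2 → C:1 H:2
  CH2 → C:1 H:2
  CH2SO3H → C:1 H:3 S:1 O:3
Element totals:
  C: 5
  H: 12
  O: 3
  S: 1
Molecular formula: C5H12O3S.
Molar mass = 152.208 g/mol.
Mass from C: 5 × 12.011 = 60.055 g/mol.
%C = 60.055 / 152.208 × 100 = 39.46%.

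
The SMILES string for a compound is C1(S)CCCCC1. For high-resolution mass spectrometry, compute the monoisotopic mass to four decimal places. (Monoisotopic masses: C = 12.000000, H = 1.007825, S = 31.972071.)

Atom tally by fragment:
  cyclohexane ring core → C:6 H:12
  (− 1 ring H displaced by substituents)
  + SH → S:1 H:1
Element totals:
  C: 6
  H: 12
  S: 1
Molecular formula: C6H12S.
  M = 6(12.0) + 12(1.007825) + 31.972071
    = 72.000000 + 12.093900 + 31.972071 = 116.065971

116.0660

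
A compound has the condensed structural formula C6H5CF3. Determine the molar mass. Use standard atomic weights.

146.11 g/mol

Element totals:
  C: 7
  H: 5
  F: 3
Molecular formula: C7H5F3.
  M = 7(12.011) + 5(1.008) + 3(18.998)
    = 84.077 + 5.040 + 56.994 = 146.111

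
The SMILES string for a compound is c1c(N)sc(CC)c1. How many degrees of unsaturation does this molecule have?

3

Atom tally by fragment:
  thiophene ring core → C:4 H:4 S:1
  (− 2 ring H displaced by substituents)
  + NH2 → N:1 H:2
  + C2H5 → C:2 H:5
Element totals:
  C: 6
  H: 9
  N: 1
  S: 1
Molecular formula: C6H9NS.
DoU = (2C + 2 + N − H − X) / 2 = (2·6 + 2 + 1 − 9 − 0) / 2 = 3.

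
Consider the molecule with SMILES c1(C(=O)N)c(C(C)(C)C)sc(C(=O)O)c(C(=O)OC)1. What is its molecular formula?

Atom tally by fragment:
  thiophene ring core → C:4 H:4 S:1
  (− 4 ring H displaced by substituents)
  + CONH2 → C:1 H:2 O:1 N:1
  + C(CH3)3 → C:4 H:9
  + COOH → C:1 H:1 O:2
  + COOCH3 → C:2 H:3 O:2
Element totals:
  C: 12
  H: 15
  N: 1
  O: 5
  S: 1

C12H15NO5S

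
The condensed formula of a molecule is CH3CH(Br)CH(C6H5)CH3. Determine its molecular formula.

C10H13Br

Atom tally by fragment:
  CH3 → C:1 H:3
  CH(Br) → C:1 H:1 Br:1
  CH(C6H5) → C:7 H:6
  CH3 → C:1 H:3
Element totals:
  C: 10
  H: 13
  Br: 1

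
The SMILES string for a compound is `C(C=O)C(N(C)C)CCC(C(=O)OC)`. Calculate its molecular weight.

Atom tally by fragment:
  OHCCH2 → C:2 H:3 O:1
  CH(N(CH3)2) → C:3 H:7 N:1
  CH2 → C:1 H:2
  CH2 → C:1 H:2
  CH2COOCH3 → C:3 H:5 O:2
Element totals:
  C: 10
  H: 19
  N: 1
  O: 3
Molecular formula: C10H19NO3.
  M = 10(12.011) + 19(1.008) + 14.007 + 3(15.999)
    = 120.110 + 19.152 + 14.007 + 47.997 = 201.266

201.27 g/mol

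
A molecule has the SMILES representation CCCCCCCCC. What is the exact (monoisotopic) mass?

128.1565

Atom tally by fragment:
  CH3 → C:1 H:3
  CH2 → C:1 H:2
  CH2 → C:1 H:2
  CH2 → C:1 H:2
  CH2 → C:1 H:2
  CH2 → C:1 H:2
  CH2 → C:1 H:2
  CH2 → C:1 H:2
  CH3 → C:1 H:3
Element totals:
  C: 9
  H: 20
Molecular formula: C9H20.
  M = 9(12.0) + 20(1.007825)
    = 108.000000 + 20.156500 = 128.156500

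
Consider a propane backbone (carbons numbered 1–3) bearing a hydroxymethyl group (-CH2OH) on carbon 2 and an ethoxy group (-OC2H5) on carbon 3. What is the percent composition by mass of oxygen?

27.08%

Atom tally by fragment:
  CH3 → C:1 H:3
  CH(CH2OH) → C:2 H:4 O:1
  CH2OC2H5 → C:3 H:7 O:1
Element totals:
  C: 6
  H: 14
  O: 2
Molecular formula: C6H14O2.
Molar mass = 118.176 g/mol.
Mass from O: 2 × 15.999 = 31.998 g/mol.
%O = 31.998 / 118.176 × 100 = 27.08%.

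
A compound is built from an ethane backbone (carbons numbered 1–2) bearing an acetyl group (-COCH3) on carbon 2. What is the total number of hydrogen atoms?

8

Atom tally by fragment:
  CH3 → C:1 H:3
  CH2COCH3 → C:3 H:5 O:1
Element totals:
  C: 4
  H: 8
  O: 1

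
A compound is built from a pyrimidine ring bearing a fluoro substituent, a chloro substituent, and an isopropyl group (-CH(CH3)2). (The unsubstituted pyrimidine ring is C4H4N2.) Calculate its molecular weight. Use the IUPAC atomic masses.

174.60 g/mol

Atom tally by fragment:
  pyrimidine ring core → C:4 H:4 N:2
  (− 3 ring H displaced by substituents)
  + F → F:1
  + Cl → Cl:1
  + CH(CH3)2 → C:3 H:7
Element totals:
  C: 7
  H: 8
  Cl: 1
  F: 1
  N: 2
Molecular formula: C7H8ClFN2.
  M = 7(12.011) + 8(1.008) + 35.45 + 18.998 + 2(14.007)
    = 84.077 + 8.064 + 35.450 + 18.998 + 28.014 = 174.603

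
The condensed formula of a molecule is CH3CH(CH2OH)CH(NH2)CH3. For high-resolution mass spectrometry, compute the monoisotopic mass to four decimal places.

Atom tally by fragment:
  CH3 → C:1 H:3
  CH(CH2OH) → C:2 H:4 O:1
  CH(NH2) → C:1 H:3 N:1
  CH3 → C:1 H:3
Element totals:
  C: 5
  H: 13
  N: 1
  O: 1
Molecular formula: C5H13NO.
  M = 5(12.0) + 13(1.007825) + 14.003074 + 15.994915
    = 60.000000 + 13.101725 + 14.003074 + 15.994915 = 103.099714

103.0997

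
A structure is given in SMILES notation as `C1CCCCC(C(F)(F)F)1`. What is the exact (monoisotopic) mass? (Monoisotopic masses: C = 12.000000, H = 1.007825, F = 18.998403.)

Atom tally by fragment:
  cyclohexane ring core → C:6 H:12
  (− 1 ring H displaced by substituents)
  + CF3 → C:1 F:3
Element totals:
  C: 7
  H: 11
  F: 3
Molecular formula: C7H11F3.
  M = 7(12.0) + 11(1.007825) + 3(18.998403)
    = 84.000000 + 11.086075 + 56.995209 = 152.081284

152.0813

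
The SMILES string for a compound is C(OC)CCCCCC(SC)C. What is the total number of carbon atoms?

Atom tally by fragment:
  CH3OCH2 → C:2 H:5 O:1
  CH2 → C:1 H:2
  CH2 → C:1 H:2
  CH2 → C:1 H:2
  CH2 → C:1 H:2
  CH2 → C:1 H:2
  CH(SCH3) → C:2 H:4 S:1
  CH3 → C:1 H:3
Element totals:
  C: 10
  H: 22
  O: 1
  S: 1

10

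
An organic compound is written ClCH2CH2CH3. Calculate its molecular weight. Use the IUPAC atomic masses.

Element totals:
  C: 3
  H: 7
  Cl: 1
Molecular formula: C3H7Cl.
  M = 3(12.011) + 7(1.008) + 35.45
    = 36.033 + 7.056 + 35.450 = 78.539

78.54 g/mol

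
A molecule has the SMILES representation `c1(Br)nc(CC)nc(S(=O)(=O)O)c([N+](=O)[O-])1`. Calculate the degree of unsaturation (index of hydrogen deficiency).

Atom tally by fragment:
  pyrimidine ring core → C:4 H:4 N:2
  (− 4 ring H displaced by substituents)
  + Br → Br:1
  + C2H5 → C:2 H:5
  + SO3H → S:1 O:3 H:1
  + NO2 → N:1 O:2
Element totals:
  C: 6
  H: 6
  Br: 1
  N: 3
  O: 5
  S: 1
Molecular formula: C6H6BrN3O5S.
DoU = (2C + 2 + N − H − X) / 2 = (2·6 + 2 + 3 − 6 − 1) / 2 = 5.

5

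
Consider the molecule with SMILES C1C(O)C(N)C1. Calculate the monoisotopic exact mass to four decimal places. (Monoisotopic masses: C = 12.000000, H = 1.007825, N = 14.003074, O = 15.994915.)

87.0684

Atom tally by fragment:
  cyclobutane ring core → C:4 H:8
  (− 2 ring H displaced by substituents)
  + OH → O:1 H:1
  + NH2 → N:1 H:2
Element totals:
  C: 4
  H: 9
  N: 1
  O: 1
Molecular formula: C4H9NO.
  M = 4(12.0) + 9(1.007825) + 14.003074 + 15.994915
    = 48.000000 + 9.070425 + 14.003074 + 15.994915 = 87.068414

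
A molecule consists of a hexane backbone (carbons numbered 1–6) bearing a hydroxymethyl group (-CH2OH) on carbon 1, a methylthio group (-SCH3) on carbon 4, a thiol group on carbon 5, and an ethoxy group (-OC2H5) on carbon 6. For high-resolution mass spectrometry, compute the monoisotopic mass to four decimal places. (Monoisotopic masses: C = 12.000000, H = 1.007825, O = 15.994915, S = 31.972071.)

238.1061

Atom tally by fragment:
  HOCH2CH2 → C:2 H:5 O:1
  CH2 → C:1 H:2
  CH2 → C:1 H:2
  CH(SCH3) → C:2 H:4 S:1
  CH(SH) → C:1 H:2 S:1
  CH2OC2H5 → C:3 H:7 O:1
Element totals:
  C: 10
  H: 22
  O: 2
  S: 2
Molecular formula: C10H22O2S2.
  M = 10(12.0) + 22(1.007825) + 2(15.994915) + 2(31.972071)
    = 120.000000 + 22.172150 + 31.989830 + 63.944142 = 238.106122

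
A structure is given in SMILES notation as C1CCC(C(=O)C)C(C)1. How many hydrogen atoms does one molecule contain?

Atom tally by fragment:
  cyclopentane ring core → C:5 H:10
  (− 2 ring H displaced by substituents)
  + COCH3 → C:2 H:3 O:1
  + CH3 → C:1 H:3
Element totals:
  C: 8
  H: 14
  O: 1

14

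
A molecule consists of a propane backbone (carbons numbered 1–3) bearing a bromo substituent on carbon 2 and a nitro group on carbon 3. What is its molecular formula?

C3H6BrNO2

Atom tally by fragment:
  CH3 → C:1 H:3
  CH(Br) → C:1 H:1 Br:1
  CH2NO2 → C:1 H:2 N:1 O:2
Element totals:
  C: 3
  H: 6
  Br: 1
  N: 1
  O: 2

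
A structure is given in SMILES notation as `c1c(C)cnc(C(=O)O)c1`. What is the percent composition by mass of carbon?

61.31%

Atom tally by fragment:
  pyridine ring core → C:5 H:5 N:1
  (− 2 ring H displaced by substituents)
  + CH3 → C:1 H:3
  + COOH → C:1 H:1 O:2
Element totals:
  C: 7
  H: 7
  N: 1
  O: 2
Molecular formula: C7H7NO2.
Molar mass = 137.138 g/mol.
Mass from C: 7 × 12.011 = 84.077 g/mol.
%C = 84.077 / 137.138 × 100 = 61.31%.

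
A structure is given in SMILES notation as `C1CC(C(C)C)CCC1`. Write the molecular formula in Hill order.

Atom tally by fragment:
  cyclohexane ring core → C:6 H:12
  (− 1 ring H displaced by substituents)
  + CH(CH3)2 → C:3 H:7
Element totals:
  C: 9
  H: 18

C9H18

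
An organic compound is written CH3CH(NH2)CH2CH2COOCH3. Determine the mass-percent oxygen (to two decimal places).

24.39%

Atom tally by fragment:
  CH3 → C:1 H:3
  CH(NH2) → C:1 H:3 N:1
  CH2 → C:1 H:2
  CH2COOCH3 → C:3 H:5 O:2
Element totals:
  C: 6
  H: 13
  N: 1
  O: 2
Molecular formula: C6H13NO2.
Molar mass = 131.175 g/mol.
Mass from O: 2 × 15.999 = 31.998 g/mol.
%O = 31.998 / 131.175 × 100 = 24.39%.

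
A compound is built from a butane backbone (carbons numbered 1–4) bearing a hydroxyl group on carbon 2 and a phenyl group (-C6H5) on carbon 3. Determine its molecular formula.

Atom tally by fragment:
  CH3 → C:1 H:3
  CH(OH) → C:1 H:2 O:1
  CH(C6H5) → C:7 H:6
  CH3 → C:1 H:3
Element totals:
  C: 10
  H: 14
  O: 1

C10H14O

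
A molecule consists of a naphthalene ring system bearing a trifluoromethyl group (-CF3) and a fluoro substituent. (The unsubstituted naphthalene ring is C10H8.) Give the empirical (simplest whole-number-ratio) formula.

C11H6F4

Atom tally by fragment:
  naphthalene ring system core → C:10 H:8
  (− 2 ring H displaced by substituents)
  + CF3 → C:1 F:3
  + F → F:1
Element totals:
  C: 11
  H: 6
  F: 4
Molecular formula: C11H6F4.
gcd of subscripts (11, 4, 6) = 1, so the empirical formula equals the molecular formula.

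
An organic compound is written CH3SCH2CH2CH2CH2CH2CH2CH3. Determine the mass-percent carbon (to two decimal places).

65.68%

Element totals:
  C: 8
  H: 18
  S: 1
Molecular formula: C8H18S.
Molar mass = 146.292 g/mol.
Mass from C: 8 × 12.011 = 96.088 g/mol.
%C = 96.088 / 146.292 × 100 = 65.68%.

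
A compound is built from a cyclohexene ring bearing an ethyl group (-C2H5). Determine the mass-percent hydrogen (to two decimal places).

Atom tally by fragment:
  cyclohexene ring core → C:6 H:10
  (− 1 ring H displaced by substituents)
  + C2H5 → C:2 H:5
Element totals:
  C: 8
  H: 14
Molecular formula: C8H14.
Molar mass = 110.200 g/mol.
Mass from H: 14 × 1.008 = 14.112 g/mol.
%H = 14.112 / 110.200 × 100 = 12.81%.

12.81%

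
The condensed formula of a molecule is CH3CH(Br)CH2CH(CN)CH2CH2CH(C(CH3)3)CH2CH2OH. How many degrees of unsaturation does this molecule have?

Element totals:
  C: 14
  H: 26
  Br: 1
  N: 1
  O: 1
Molecular formula: C14H26BrNO.
DoU = (2C + 2 + N − H − X) / 2 = (2·14 + 2 + 1 − 26 − 1) / 2 = 2.

2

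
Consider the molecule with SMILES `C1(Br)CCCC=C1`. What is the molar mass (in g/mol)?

Atom tally by fragment:
  cyclohexene ring core → C:6 H:10
  (− 1 ring H displaced by substituents)
  + Br → Br:1
Element totals:
  C: 6
  H: 9
  Br: 1
Molecular formula: C6H9Br.
  M = 6(12.011) + 9(1.008) + 79.904
    = 72.066 + 9.072 + 79.904 = 161.042

161.04 g/mol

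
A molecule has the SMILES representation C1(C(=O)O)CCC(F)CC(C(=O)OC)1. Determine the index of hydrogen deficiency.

Atom tally by fragment:
  cyclohexane ring core → C:6 H:12
  (− 3 ring H displaced by substituents)
  + COOH → C:1 H:1 O:2
  + F → F:1
  + COOCH3 → C:2 H:3 O:2
Element totals:
  C: 9
  H: 13
  F: 1
  O: 4
Molecular formula: C9H13FO4.
DoU = (2C + 2 + N − H − X) / 2 = (2·9 + 2 + 0 − 13 − 1) / 2 = 3.

3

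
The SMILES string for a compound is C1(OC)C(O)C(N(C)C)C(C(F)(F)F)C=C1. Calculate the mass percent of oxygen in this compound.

13.38%

Atom tally by fragment:
  cyclohexene ring core → C:6 H:10
  (− 4 ring H displaced by substituents)
  + OCH3 → C:1 H:3 O:1
  + OH → O:1 H:1
  + N(CH3)2 → N:1 C:2 H:6
  + CF3 → C:1 F:3
Element totals:
  C: 10
  H: 16
  F: 3
  N: 1
  O: 2
Molecular formula: C10H16F3NO2.
Molar mass = 239.237 g/mol.
Mass from O: 2 × 15.999 = 31.998 g/mol.
%O = 31.998 / 239.237 × 100 = 13.38%.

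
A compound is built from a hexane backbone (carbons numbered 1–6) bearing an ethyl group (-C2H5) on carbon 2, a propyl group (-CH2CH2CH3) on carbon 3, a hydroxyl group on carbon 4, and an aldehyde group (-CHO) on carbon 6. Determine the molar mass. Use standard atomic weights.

200.32 g/mol

Atom tally by fragment:
  CH3 → C:1 H:3
  CH(C2H5) → C:3 H:6
  CH(CH2CH2CH3) → C:4 H:8
  CH(OH) → C:1 H:2 O:1
  CH2 → C:1 H:2
  CH2CHO → C:2 H:3 O:1
Element totals:
  C: 12
  H: 24
  O: 2
Molecular formula: C12H24O2.
  M = 12(12.011) + 24(1.008) + 2(15.999)
    = 144.132 + 24.192 + 31.998 = 200.322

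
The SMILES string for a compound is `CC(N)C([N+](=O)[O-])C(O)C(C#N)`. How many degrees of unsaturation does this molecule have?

Atom tally by fragment:
  CH3 → C:1 H:3
  CH(NH2) → C:1 H:3 N:1
  CH(NO2) → C:1 H:1 N:1 O:2
  CH(OH) → C:1 H:2 O:1
  CH2CN → C:2 H:2 N:1
Element totals:
  C: 6
  H: 11
  N: 3
  O: 3
Molecular formula: C6H11N3O3.
DoU = (2C + 2 + N − H − X) / 2 = (2·6 + 2 + 3 − 11 − 0) / 2 = 3.

3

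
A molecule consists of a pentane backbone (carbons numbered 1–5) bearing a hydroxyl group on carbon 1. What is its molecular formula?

Atom tally by fragment:
  HOCH2 → C:1 H:3 O:1
  CH2 → C:1 H:2
  CH2 → C:1 H:2
  CH2 → C:1 H:2
  CH3 → C:1 H:3
Element totals:
  C: 5
  H: 12
  O: 1

C5H12O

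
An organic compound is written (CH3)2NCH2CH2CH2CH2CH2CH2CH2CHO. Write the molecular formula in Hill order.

C10H21NO

Atom tally by fragment:
  (CH3)2NCH2 → C:3 H:8 N:1
  CH2 → C:1 H:2
  CH2 → C:1 H:2
  CH2 → C:1 H:2
  CH2 → C:1 H:2
  CH2 → C:1 H:2
  CH2CHO → C:2 H:3 O:1
Element totals:
  C: 10
  H: 21
  N: 1
  O: 1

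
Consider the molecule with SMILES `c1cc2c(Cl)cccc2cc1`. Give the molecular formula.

Atom tally by fragment:
  naphthalene ring system core → C:10 H:8
  (− 1 ring H displaced by substituents)
  + Cl → Cl:1
Element totals:
  C: 10
  H: 7
  Cl: 1

C10H7Cl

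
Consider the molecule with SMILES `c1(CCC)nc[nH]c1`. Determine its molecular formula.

Atom tally by fragment:
  imidazole ring core → C:3 H:4 N:2
  (− 1 ring H displaced by substituents)
  + CH2CH2CH3 → C:3 H:7
Element totals:
  C: 6
  H: 10
  N: 2

C6H10N2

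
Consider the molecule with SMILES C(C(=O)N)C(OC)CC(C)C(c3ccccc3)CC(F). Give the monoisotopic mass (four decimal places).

281.1791

Atom tally by fragment:
  H2NOCCH2 → C:2 H:4 O:1 N:1
  CH(OCH3) → C:2 H:4 O:1
  CH2 → C:1 H:2
  CH(CH3) → C:2 H:4
  CH(C6H5) → C:7 H:6
  CH2 → C:1 H:2
  CH2F → C:1 H:2 F:1
Element totals:
  C: 16
  H: 24
  F: 1
  N: 1
  O: 2
Molecular formula: C16H24FNO2.
  M = 16(12.0) + 24(1.007825) + 18.998403 + 14.003074 + 2(15.994915)
    = 192.000000 + 24.187800 + 18.998403 + 14.003074 + 31.989830 = 281.179107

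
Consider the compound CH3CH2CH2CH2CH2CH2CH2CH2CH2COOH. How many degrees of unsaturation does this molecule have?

1

Element totals:
  C: 10
  H: 20
  O: 2
Molecular formula: C10H20O2.
DoU = (2C + 2 + N − H − X) / 2 = (2·10 + 2 + 0 − 20 − 0) / 2 = 1.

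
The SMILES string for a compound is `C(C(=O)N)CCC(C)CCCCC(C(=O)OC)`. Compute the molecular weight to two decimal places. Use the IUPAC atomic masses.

243.35 g/mol

Atom tally by fragment:
  H2NOCCH2 → C:2 H:4 O:1 N:1
  CH2 → C:1 H:2
  CH2 → C:1 H:2
  CH(CH3) → C:2 H:4
  CH2 → C:1 H:2
  CH2 → C:1 H:2
  CH2 → C:1 H:2
  CH2 → C:1 H:2
  CH2COOCH3 → C:3 H:5 O:2
Element totals:
  C: 13
  H: 25
  N: 1
  O: 3
Molecular formula: C13H25NO3.
  M = 13(12.011) + 25(1.008) + 14.007 + 3(15.999)
    = 156.143 + 25.200 + 14.007 + 47.997 = 243.347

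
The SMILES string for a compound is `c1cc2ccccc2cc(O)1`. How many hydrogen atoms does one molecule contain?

8

Atom tally by fragment:
  naphthalene ring system core → C:10 H:8
  (− 1 ring H displaced by substituents)
  + OH → O:1 H:1
Element totals:
  C: 10
  H: 8
  O: 1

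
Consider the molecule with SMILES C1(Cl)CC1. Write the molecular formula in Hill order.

C3H5Cl

Atom tally by fragment:
  cyclopropane ring core → C:3 H:6
  (− 1 ring H displaced by substituents)
  + Cl → Cl:1
Element totals:
  C: 3
  H: 5
  Cl: 1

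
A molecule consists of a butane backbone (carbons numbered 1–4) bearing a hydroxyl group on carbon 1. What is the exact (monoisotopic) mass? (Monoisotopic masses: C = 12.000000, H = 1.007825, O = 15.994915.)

74.0732

Atom tally by fragment:
  HOCH2 → C:1 H:3 O:1
  CH2 → C:1 H:2
  CH2 → C:1 H:2
  CH3 → C:1 H:3
Element totals:
  C: 4
  H: 10
  O: 1
Molecular formula: C4H10O.
  M = 4(12.0) + 10(1.007825) + 15.994915
    = 48.000000 + 10.078250 + 15.994915 = 74.073165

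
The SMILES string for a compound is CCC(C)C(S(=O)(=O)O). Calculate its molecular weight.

152.21 g/mol

Atom tally by fragment:
  CH3 → C:1 H:3
  CH2 → C:1 H:2
  CH(CH3) → C:2 H:4
  CH2SO3H → C:1 H:3 S:1 O:3
Element totals:
  C: 5
  H: 12
  O: 3
  S: 1
Molecular formula: C5H12O3S.
  M = 5(12.011) + 12(1.008) + 3(15.999) + 32.06
    = 60.055 + 12.096 + 47.997 + 32.060 = 152.208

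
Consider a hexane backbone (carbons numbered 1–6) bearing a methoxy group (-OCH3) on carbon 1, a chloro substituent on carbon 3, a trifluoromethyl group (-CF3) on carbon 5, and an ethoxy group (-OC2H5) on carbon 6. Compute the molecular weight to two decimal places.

Atom tally by fragment:
  CH3OCH2 → C:2 H:5 O:1
  CH2 → C:1 H:2
  CH(Cl) → C:1 H:1 Cl:1
  CH2 → C:1 H:2
  CH(CF3) → C:2 H:1 F:3
  CH2OC2H5 → C:3 H:7 O:1
Element totals:
  C: 10
  H: 18
  Cl: 1
  F: 3
  O: 2
Molecular formula: C10H18ClF3O2.
  M = 10(12.011) + 18(1.008) + 35.45 + 3(18.998) + 2(15.999)
    = 120.110 + 18.144 + 35.450 + 56.994 + 31.998 = 262.696

262.70 g/mol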